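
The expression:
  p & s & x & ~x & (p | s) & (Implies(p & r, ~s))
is never true.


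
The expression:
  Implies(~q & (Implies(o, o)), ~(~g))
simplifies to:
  g | q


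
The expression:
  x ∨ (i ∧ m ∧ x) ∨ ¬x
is always true.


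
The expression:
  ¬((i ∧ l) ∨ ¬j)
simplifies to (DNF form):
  (j ∧ ¬i) ∨ (j ∧ ¬l)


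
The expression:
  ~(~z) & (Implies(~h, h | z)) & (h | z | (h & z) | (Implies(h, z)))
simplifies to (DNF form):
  z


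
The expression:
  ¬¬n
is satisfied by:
  {n: True}


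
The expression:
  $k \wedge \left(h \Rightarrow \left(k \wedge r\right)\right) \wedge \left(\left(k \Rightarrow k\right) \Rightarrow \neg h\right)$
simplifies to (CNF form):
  $k \wedge \neg h$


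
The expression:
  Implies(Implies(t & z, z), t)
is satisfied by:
  {t: True}


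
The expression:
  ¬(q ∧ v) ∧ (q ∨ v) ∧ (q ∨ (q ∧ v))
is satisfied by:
  {q: True, v: False}


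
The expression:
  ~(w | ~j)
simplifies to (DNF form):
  j & ~w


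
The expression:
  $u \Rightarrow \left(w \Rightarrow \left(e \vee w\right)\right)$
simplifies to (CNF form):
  $\text{True}$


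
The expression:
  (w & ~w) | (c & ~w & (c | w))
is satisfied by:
  {c: True, w: False}


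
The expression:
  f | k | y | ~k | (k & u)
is always true.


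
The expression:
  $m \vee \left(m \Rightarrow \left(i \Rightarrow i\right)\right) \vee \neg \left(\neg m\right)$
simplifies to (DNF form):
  $\text{True}$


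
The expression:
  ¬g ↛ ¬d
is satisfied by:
  {d: True, g: False}


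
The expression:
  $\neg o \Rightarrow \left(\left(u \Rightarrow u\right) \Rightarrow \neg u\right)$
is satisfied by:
  {o: True, u: False}
  {u: False, o: False}
  {u: True, o: True}


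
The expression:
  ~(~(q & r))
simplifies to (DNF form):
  q & r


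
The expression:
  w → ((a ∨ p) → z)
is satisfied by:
  {z: True, a: False, w: False, p: False}
  {p: True, z: True, a: False, w: False}
  {z: True, a: True, w: False, p: False}
  {p: True, z: True, a: True, w: False}
  {p: False, a: False, w: False, z: False}
  {p: True, a: False, w: False, z: False}
  {a: True, p: False, w: False, z: False}
  {p: True, a: True, w: False, z: False}
  {w: True, z: True, p: False, a: False}
  {p: True, w: True, z: True, a: False}
  {w: True, z: True, a: True, p: False}
  {p: True, w: True, z: True, a: True}
  {w: True, z: False, a: False, p: False}


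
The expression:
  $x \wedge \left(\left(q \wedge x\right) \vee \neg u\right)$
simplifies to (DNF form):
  $\left(q \wedge x\right) \vee \left(x \wedge \neg u\right)$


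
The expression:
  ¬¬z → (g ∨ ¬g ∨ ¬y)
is always true.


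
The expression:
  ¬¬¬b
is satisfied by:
  {b: False}


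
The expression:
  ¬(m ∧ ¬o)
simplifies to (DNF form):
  o ∨ ¬m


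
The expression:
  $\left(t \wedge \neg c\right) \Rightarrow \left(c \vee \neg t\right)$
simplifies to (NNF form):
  $c \vee \neg t$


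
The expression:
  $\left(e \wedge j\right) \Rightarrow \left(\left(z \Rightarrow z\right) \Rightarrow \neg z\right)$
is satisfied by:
  {e: False, z: False, j: False}
  {j: True, e: False, z: False}
  {z: True, e: False, j: False}
  {j: True, z: True, e: False}
  {e: True, j: False, z: False}
  {j: True, e: True, z: False}
  {z: True, e: True, j: False}


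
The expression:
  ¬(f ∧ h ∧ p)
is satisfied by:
  {p: False, h: False, f: False}
  {f: True, p: False, h: False}
  {h: True, p: False, f: False}
  {f: True, h: True, p: False}
  {p: True, f: False, h: False}
  {f: True, p: True, h: False}
  {h: True, p: True, f: False}


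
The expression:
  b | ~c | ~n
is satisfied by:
  {b: True, c: False, n: False}
  {c: False, n: False, b: False}
  {b: True, n: True, c: False}
  {n: True, c: False, b: False}
  {b: True, c: True, n: False}
  {c: True, b: False, n: False}
  {b: True, n: True, c: True}


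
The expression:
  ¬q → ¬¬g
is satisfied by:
  {q: True, g: True}
  {q: True, g: False}
  {g: True, q: False}


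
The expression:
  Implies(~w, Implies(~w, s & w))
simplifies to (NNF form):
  w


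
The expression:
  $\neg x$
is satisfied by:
  {x: False}


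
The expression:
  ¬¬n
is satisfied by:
  {n: True}


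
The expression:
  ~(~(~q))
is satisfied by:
  {q: False}


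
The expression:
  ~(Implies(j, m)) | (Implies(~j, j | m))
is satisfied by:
  {m: True, j: True}
  {m: True, j: False}
  {j: True, m: False}


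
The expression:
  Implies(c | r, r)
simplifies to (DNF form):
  r | ~c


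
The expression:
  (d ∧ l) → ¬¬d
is always true.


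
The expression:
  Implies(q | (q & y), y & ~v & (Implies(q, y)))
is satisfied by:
  {y: True, v: False, q: False}
  {v: False, q: False, y: False}
  {y: True, v: True, q: False}
  {v: True, y: False, q: False}
  {q: True, y: True, v: False}


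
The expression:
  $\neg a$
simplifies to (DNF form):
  $\neg a$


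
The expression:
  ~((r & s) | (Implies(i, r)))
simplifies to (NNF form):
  i & ~r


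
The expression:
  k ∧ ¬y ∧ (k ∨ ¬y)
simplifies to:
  k ∧ ¬y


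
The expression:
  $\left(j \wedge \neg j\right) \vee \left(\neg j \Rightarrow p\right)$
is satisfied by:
  {p: True, j: True}
  {p: True, j: False}
  {j: True, p: False}


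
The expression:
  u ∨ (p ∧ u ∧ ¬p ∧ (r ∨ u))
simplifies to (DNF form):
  u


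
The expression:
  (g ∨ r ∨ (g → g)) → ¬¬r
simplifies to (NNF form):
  r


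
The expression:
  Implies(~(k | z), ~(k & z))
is always true.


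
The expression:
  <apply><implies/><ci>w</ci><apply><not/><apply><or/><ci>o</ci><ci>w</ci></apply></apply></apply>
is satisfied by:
  {w: False}


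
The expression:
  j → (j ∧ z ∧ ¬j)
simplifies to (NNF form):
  ¬j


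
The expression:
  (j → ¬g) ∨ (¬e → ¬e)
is always true.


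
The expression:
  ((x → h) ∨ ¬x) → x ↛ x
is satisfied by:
  {x: True, h: False}


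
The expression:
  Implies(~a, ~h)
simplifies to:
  a | ~h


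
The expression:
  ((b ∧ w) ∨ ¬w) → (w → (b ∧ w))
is always true.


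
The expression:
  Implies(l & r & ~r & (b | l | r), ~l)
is always true.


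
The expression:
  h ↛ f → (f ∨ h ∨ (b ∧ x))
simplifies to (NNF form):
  True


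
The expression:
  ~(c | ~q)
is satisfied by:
  {q: True, c: False}


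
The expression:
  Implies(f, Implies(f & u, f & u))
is always true.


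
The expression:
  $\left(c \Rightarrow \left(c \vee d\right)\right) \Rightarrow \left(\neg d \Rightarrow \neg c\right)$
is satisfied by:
  {d: True, c: False}
  {c: False, d: False}
  {c: True, d: True}


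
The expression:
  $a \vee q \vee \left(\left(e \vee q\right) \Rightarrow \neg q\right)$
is always true.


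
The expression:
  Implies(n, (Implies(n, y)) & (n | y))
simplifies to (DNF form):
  y | ~n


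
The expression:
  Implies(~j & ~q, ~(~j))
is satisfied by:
  {q: True, j: True}
  {q: True, j: False}
  {j: True, q: False}


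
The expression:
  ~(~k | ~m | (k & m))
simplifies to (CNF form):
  False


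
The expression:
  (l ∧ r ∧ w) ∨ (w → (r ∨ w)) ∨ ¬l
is always true.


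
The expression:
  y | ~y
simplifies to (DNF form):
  True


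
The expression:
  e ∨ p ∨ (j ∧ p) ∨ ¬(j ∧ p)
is always true.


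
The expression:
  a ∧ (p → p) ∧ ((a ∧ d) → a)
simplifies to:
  a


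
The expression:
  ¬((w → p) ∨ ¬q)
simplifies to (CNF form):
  q ∧ w ∧ ¬p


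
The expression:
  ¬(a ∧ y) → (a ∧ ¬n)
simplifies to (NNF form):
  a ∧ (y ∨ ¬n)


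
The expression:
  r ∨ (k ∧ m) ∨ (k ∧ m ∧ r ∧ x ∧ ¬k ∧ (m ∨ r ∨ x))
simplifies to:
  r ∨ (k ∧ m)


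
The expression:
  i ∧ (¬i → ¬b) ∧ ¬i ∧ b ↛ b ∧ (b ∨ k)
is never true.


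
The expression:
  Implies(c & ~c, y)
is always true.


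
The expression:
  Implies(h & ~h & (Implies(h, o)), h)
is always true.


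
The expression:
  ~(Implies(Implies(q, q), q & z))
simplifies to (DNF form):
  ~q | ~z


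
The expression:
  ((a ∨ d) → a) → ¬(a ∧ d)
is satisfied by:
  {d: False, a: False}
  {a: True, d: False}
  {d: True, a: False}


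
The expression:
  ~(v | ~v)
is never true.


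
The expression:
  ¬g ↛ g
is always true.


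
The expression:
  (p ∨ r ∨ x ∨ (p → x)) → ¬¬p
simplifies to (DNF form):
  p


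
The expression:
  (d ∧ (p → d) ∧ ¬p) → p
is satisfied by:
  {p: True, d: False}
  {d: False, p: False}
  {d: True, p: True}


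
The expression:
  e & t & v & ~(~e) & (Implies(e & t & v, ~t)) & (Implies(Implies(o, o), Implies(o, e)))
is never true.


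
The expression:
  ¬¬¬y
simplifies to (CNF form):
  ¬y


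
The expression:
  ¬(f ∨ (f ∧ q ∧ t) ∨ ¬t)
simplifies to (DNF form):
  t ∧ ¬f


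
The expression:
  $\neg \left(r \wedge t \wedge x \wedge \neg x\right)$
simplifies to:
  $\text{True}$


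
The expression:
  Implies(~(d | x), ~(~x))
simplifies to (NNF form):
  d | x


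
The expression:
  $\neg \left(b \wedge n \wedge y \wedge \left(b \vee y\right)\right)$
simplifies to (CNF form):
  $\neg b \vee \neg n \vee \neg y$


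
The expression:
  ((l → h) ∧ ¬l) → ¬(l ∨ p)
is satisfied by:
  {l: True, p: False}
  {p: False, l: False}
  {p: True, l: True}


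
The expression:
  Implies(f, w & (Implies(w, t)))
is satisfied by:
  {t: True, w: True, f: False}
  {t: True, w: False, f: False}
  {w: True, t: False, f: False}
  {t: False, w: False, f: False}
  {f: True, t: True, w: True}


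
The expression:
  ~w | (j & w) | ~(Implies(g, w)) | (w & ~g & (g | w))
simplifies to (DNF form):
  j | ~g | ~w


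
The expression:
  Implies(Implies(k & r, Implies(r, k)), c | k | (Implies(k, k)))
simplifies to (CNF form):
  True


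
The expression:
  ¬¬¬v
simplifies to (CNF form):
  ¬v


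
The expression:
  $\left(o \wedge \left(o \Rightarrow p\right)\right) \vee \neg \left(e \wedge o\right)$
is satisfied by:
  {p: True, e: False, o: False}
  {e: False, o: False, p: False}
  {p: True, o: True, e: False}
  {o: True, e: False, p: False}
  {p: True, e: True, o: False}
  {e: True, p: False, o: False}
  {p: True, o: True, e: True}


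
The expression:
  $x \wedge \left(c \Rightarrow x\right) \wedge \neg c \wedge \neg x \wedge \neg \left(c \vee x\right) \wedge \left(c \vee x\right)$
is never true.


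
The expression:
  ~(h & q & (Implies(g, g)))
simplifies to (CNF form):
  ~h | ~q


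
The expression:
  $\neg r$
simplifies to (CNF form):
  $\neg r$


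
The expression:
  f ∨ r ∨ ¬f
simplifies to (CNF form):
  True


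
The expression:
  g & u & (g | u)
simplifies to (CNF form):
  g & u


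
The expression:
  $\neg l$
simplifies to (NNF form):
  $\neg l$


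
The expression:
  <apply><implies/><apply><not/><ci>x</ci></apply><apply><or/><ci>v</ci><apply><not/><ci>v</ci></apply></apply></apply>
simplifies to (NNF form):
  <true/>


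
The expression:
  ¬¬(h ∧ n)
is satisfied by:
  {h: True, n: True}


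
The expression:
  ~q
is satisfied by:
  {q: False}


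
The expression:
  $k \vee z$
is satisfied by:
  {k: True, z: True}
  {k: True, z: False}
  {z: True, k: False}


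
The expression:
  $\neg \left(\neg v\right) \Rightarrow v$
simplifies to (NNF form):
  $\text{True}$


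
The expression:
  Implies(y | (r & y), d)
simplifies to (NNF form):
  d | ~y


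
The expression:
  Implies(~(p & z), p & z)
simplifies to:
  p & z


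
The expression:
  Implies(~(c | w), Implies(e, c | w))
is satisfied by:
  {w: True, c: True, e: False}
  {w: True, e: False, c: False}
  {c: True, e: False, w: False}
  {c: False, e: False, w: False}
  {w: True, c: True, e: True}
  {w: True, e: True, c: False}
  {c: True, e: True, w: False}


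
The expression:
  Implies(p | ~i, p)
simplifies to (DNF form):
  i | p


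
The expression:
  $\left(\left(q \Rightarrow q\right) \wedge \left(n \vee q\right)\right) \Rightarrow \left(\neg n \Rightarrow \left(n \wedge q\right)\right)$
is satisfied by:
  {n: True, q: False}
  {q: False, n: False}
  {q: True, n: True}


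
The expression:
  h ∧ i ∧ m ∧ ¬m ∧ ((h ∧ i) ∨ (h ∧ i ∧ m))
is never true.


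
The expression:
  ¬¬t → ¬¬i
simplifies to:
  i ∨ ¬t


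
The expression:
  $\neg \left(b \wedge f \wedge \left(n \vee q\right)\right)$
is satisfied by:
  {n: False, q: False, b: False, f: False}
  {q: True, f: False, n: False, b: False}
  {n: True, f: False, q: False, b: False}
  {q: True, n: True, f: False, b: False}
  {f: True, n: False, q: False, b: False}
  {f: True, q: True, n: False, b: False}
  {f: True, n: True, q: False, b: False}
  {f: True, q: True, n: True, b: False}
  {b: True, f: False, n: False, q: False}
  {b: True, q: True, f: False, n: False}
  {b: True, n: True, f: False, q: False}
  {b: True, q: True, n: True, f: False}
  {b: True, f: True, n: False, q: False}


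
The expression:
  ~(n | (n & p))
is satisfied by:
  {n: False}


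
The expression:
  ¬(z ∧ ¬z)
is always true.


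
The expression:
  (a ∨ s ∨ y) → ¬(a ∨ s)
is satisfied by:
  {a: False, s: False}


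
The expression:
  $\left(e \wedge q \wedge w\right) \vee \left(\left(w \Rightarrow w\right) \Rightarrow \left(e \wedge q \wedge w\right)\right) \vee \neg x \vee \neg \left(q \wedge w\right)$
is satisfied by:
  {e: True, w: False, q: False, x: False}
  {x: False, w: False, e: False, q: False}
  {x: True, e: True, w: False, q: False}
  {x: True, w: False, e: False, q: False}
  {q: True, e: True, x: False, w: False}
  {q: True, x: False, w: False, e: False}
  {q: True, x: True, e: True, w: False}
  {q: True, x: True, w: False, e: False}
  {e: True, w: True, q: False, x: False}
  {w: True, q: False, e: False, x: False}
  {x: True, w: True, e: True, q: False}
  {x: True, w: True, q: False, e: False}
  {e: True, w: True, q: True, x: False}
  {w: True, q: True, x: False, e: False}
  {x: True, w: True, q: True, e: True}


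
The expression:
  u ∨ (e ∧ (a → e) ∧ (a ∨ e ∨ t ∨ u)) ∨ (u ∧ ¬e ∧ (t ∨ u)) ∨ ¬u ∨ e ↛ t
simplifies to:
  True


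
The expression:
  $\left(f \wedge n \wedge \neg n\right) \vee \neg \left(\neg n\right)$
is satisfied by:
  {n: True}


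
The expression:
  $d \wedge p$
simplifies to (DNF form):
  $d \wedge p$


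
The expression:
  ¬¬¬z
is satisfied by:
  {z: False}


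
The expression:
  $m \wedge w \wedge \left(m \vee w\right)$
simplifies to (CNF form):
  $m \wedge w$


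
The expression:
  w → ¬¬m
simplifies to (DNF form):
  m ∨ ¬w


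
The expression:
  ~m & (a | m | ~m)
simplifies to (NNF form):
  ~m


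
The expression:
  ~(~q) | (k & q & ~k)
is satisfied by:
  {q: True}


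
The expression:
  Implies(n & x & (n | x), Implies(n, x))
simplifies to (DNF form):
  True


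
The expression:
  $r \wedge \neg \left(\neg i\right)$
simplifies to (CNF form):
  $i \wedge r$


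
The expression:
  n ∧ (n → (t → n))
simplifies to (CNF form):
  n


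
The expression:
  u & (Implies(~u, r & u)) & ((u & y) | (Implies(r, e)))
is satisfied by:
  {u: True, y: True, e: True, r: False}
  {u: True, y: True, e: False, r: False}
  {u: True, e: True, y: False, r: False}
  {u: True, e: False, y: False, r: False}
  {u: True, r: True, y: True, e: True}
  {u: True, r: True, y: True, e: False}
  {u: True, r: True, y: False, e: True}


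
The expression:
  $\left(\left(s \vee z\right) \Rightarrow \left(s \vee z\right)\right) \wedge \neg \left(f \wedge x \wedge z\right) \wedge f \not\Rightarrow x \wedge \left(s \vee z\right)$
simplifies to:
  $f \wedge \neg x \wedge \left(s \vee z\right)$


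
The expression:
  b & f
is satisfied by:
  {b: True, f: True}


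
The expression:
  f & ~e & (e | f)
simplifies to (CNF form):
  f & ~e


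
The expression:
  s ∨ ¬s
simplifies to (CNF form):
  True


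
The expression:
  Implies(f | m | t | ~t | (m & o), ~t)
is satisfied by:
  {t: False}


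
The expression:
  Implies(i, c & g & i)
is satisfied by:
  {c: True, g: True, i: False}
  {c: True, g: False, i: False}
  {g: True, c: False, i: False}
  {c: False, g: False, i: False}
  {i: True, c: True, g: True}


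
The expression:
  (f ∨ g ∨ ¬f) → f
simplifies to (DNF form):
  f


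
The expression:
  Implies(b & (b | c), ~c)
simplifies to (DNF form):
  ~b | ~c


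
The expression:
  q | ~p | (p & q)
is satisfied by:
  {q: True, p: False}
  {p: False, q: False}
  {p: True, q: True}


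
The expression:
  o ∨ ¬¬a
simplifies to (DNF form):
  a ∨ o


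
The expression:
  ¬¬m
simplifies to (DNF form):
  m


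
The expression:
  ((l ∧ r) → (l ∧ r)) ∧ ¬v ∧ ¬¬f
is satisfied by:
  {f: True, v: False}


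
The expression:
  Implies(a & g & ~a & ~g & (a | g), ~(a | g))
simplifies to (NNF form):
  True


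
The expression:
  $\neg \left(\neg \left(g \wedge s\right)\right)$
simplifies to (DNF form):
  $g \wedge s$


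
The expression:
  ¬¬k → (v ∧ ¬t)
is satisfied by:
  {v: True, t: False, k: False}
  {t: False, k: False, v: False}
  {v: True, t: True, k: False}
  {t: True, v: False, k: False}
  {k: True, v: True, t: False}


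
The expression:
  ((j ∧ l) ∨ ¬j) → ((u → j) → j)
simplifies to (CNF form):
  j ∨ u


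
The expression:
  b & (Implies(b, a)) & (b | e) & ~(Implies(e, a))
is never true.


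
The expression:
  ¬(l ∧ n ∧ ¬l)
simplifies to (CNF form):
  True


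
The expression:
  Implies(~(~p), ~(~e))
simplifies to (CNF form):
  e | ~p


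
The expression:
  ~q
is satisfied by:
  {q: False}


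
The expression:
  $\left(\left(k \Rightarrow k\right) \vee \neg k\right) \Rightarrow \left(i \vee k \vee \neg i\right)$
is always true.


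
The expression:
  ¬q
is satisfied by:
  {q: False}


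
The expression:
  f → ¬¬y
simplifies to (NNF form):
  y ∨ ¬f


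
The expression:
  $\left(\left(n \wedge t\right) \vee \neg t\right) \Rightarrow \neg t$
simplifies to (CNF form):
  $\neg n \vee \neg t$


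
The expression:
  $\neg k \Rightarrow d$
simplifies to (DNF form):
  $d \vee k$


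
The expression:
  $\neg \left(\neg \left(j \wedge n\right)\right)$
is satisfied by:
  {j: True, n: True}


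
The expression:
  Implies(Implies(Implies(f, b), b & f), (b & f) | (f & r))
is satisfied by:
  {b: True, r: True, f: False}
  {b: True, r: False, f: False}
  {r: True, b: False, f: False}
  {b: False, r: False, f: False}
  {f: True, b: True, r: True}
  {f: True, b: True, r: False}
  {f: True, r: True, b: False}


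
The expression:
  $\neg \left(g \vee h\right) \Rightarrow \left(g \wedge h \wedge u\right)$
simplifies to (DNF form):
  $g \vee h$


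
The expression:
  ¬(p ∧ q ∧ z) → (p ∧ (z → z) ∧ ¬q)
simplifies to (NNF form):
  p ∧ (z ∨ ¬q)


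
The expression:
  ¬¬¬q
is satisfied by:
  {q: False}


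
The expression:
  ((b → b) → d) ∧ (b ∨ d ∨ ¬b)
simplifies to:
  d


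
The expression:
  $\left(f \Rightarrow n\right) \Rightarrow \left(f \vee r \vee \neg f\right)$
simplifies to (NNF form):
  $\text{True}$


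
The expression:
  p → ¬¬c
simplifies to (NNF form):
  c ∨ ¬p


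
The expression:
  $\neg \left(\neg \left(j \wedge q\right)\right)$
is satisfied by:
  {j: True, q: True}


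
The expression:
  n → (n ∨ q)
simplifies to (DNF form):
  True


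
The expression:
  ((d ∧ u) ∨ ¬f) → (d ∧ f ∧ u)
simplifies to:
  f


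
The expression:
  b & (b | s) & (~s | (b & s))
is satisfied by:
  {b: True}


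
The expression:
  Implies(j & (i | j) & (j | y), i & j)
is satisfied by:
  {i: True, j: False}
  {j: False, i: False}
  {j: True, i: True}


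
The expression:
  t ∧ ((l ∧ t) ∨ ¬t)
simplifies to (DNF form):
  l ∧ t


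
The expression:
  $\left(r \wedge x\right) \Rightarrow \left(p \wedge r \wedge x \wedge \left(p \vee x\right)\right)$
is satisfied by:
  {p: True, x: False, r: False}
  {p: False, x: False, r: False}
  {r: True, p: True, x: False}
  {r: True, p: False, x: False}
  {x: True, p: True, r: False}
  {x: True, p: False, r: False}
  {x: True, r: True, p: True}


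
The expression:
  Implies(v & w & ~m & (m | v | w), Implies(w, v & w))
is always true.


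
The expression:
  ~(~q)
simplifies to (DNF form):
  q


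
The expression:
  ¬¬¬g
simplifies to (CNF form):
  ¬g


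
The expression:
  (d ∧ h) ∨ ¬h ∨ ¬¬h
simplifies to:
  True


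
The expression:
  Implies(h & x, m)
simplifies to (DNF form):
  m | ~h | ~x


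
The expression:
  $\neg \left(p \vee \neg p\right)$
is never true.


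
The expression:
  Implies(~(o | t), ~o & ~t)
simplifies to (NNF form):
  True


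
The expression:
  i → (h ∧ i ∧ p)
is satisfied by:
  {h: True, p: True, i: False}
  {h: True, p: False, i: False}
  {p: True, h: False, i: False}
  {h: False, p: False, i: False}
  {i: True, h: True, p: True}


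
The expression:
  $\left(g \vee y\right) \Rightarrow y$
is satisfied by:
  {y: True, g: False}
  {g: False, y: False}
  {g: True, y: True}


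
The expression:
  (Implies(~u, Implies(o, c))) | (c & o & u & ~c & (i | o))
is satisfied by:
  {c: True, u: True, o: False}
  {c: True, o: False, u: False}
  {u: True, o: False, c: False}
  {u: False, o: False, c: False}
  {c: True, u: True, o: True}
  {c: True, o: True, u: False}
  {u: True, o: True, c: False}


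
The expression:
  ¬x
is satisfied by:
  {x: False}


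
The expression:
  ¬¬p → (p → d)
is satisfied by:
  {d: True, p: False}
  {p: False, d: False}
  {p: True, d: True}


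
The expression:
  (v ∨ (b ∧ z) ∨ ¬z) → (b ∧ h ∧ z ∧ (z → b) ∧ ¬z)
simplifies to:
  z ∧ ¬b ∧ ¬v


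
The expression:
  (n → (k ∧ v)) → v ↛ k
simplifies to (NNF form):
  (n ∧ ¬v) ∨ (v ∧ ¬k)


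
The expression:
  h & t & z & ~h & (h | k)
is never true.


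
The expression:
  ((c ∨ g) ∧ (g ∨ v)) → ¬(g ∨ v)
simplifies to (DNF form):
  (¬c ∧ ¬g) ∨ (¬g ∧ ¬v)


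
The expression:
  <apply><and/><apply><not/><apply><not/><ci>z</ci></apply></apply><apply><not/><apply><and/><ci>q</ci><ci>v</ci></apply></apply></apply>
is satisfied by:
  {z: True, v: False, q: False}
  {z: True, q: True, v: False}
  {z: True, v: True, q: False}


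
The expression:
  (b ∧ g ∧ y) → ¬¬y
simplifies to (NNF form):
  True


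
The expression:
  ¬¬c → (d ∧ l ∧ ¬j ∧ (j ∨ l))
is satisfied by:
  {d: True, l: True, j: False, c: False}
  {d: True, l: False, j: False, c: False}
  {l: True, d: False, j: False, c: False}
  {d: False, l: False, j: False, c: False}
  {d: True, j: True, l: True, c: False}
  {d: True, j: True, l: False, c: False}
  {j: True, l: True, d: False, c: False}
  {j: True, d: False, l: False, c: False}
  {d: True, c: True, j: False, l: True}


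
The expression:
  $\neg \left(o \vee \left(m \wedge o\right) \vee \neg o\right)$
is never true.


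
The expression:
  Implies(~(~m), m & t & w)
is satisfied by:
  {w: True, t: True, m: False}
  {w: True, t: False, m: False}
  {t: True, w: False, m: False}
  {w: False, t: False, m: False}
  {w: True, m: True, t: True}


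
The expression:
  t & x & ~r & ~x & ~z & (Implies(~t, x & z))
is never true.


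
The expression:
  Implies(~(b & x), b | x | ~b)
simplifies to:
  True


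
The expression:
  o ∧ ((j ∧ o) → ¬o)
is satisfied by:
  {o: True, j: False}


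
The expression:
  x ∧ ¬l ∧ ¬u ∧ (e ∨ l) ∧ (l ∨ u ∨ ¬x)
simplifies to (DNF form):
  False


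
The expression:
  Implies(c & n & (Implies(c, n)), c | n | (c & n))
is always true.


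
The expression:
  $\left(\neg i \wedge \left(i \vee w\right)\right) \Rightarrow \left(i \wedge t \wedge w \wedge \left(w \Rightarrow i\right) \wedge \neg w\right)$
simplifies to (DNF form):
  $i \vee \neg w$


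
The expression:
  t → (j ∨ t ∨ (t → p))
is always true.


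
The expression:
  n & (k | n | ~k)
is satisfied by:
  {n: True}


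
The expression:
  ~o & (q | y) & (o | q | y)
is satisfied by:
  {y: True, q: True, o: False}
  {y: True, q: False, o: False}
  {q: True, y: False, o: False}


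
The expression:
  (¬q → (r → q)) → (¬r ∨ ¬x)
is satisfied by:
  {q: False, x: False, r: False}
  {r: True, q: False, x: False}
  {x: True, q: False, r: False}
  {r: True, x: True, q: False}
  {q: True, r: False, x: False}
  {r: True, q: True, x: False}
  {x: True, q: True, r: False}


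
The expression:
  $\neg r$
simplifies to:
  $\neg r$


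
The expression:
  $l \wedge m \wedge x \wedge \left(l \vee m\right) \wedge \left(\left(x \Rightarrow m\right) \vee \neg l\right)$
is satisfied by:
  {m: True, x: True, l: True}


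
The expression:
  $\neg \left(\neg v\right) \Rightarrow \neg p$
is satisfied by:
  {p: False, v: False}
  {v: True, p: False}
  {p: True, v: False}


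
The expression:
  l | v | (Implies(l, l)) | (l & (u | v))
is always true.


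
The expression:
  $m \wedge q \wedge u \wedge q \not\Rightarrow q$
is never true.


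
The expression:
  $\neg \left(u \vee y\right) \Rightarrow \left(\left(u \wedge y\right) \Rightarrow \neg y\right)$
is always true.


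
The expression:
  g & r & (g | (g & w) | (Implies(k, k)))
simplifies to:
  g & r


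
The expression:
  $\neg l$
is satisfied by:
  {l: False}


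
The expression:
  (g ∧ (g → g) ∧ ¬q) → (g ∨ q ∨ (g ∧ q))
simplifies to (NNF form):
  True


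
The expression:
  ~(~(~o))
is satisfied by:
  {o: False}


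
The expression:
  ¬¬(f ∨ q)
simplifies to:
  f ∨ q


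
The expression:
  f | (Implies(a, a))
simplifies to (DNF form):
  True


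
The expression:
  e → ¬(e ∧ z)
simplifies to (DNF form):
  ¬e ∨ ¬z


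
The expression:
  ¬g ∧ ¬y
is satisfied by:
  {g: False, y: False}


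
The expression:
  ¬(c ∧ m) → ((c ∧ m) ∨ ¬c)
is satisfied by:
  {m: True, c: False}
  {c: False, m: False}
  {c: True, m: True}


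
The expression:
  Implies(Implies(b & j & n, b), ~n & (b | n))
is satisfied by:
  {b: True, n: False}


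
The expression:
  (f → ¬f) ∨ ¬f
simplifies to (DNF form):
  ¬f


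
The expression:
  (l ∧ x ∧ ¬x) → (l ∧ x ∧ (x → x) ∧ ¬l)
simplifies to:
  True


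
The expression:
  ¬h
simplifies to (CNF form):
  ¬h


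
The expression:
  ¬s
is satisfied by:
  {s: False}


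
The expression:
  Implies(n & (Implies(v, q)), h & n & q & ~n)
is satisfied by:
  {v: True, q: False, n: False}
  {q: False, n: False, v: False}
  {v: True, q: True, n: False}
  {q: True, v: False, n: False}
  {n: True, v: True, q: False}


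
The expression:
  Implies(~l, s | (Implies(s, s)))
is always true.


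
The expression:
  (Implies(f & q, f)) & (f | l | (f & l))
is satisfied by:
  {l: True, f: True}
  {l: True, f: False}
  {f: True, l: False}


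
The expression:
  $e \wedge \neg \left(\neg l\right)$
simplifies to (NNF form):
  $e \wedge l$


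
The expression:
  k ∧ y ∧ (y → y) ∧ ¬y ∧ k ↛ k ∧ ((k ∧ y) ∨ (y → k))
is never true.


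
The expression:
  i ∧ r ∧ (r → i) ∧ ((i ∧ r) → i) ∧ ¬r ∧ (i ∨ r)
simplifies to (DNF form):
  False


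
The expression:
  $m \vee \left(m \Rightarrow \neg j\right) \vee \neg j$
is always true.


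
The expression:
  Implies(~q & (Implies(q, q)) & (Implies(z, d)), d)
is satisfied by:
  {d: True, q: True, z: True}
  {d: True, q: True, z: False}
  {d: True, z: True, q: False}
  {d: True, z: False, q: False}
  {q: True, z: True, d: False}
  {q: True, z: False, d: False}
  {z: True, q: False, d: False}


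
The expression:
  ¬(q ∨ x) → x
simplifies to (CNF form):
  q ∨ x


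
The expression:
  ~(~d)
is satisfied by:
  {d: True}


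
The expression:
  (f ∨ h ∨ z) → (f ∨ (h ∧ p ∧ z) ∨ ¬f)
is always true.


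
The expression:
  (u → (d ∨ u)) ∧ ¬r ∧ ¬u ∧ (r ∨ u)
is never true.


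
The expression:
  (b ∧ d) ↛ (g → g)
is never true.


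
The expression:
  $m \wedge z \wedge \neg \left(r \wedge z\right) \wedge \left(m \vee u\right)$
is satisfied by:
  {z: True, m: True, r: False}


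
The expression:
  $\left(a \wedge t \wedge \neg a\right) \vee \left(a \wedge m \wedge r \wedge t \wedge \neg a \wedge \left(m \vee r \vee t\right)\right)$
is never true.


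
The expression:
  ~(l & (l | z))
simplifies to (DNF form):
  ~l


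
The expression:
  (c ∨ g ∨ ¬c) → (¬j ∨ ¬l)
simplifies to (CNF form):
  ¬j ∨ ¬l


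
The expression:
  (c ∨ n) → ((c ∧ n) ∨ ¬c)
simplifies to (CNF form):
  n ∨ ¬c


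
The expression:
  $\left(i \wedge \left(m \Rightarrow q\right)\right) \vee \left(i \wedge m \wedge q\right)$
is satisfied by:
  {i: True, q: True, m: False}
  {i: True, m: False, q: False}
  {i: True, q: True, m: True}


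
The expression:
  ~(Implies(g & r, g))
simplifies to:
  False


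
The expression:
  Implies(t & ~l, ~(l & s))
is always true.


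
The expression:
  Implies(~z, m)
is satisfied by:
  {z: True, m: True}
  {z: True, m: False}
  {m: True, z: False}


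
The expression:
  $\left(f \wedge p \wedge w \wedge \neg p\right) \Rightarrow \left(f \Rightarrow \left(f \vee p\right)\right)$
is always true.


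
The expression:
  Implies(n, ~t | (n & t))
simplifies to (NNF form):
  True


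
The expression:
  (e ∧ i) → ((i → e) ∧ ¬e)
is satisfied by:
  {e: False, i: False}
  {i: True, e: False}
  {e: True, i: False}


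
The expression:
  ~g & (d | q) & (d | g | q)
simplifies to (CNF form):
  ~g & (d | q)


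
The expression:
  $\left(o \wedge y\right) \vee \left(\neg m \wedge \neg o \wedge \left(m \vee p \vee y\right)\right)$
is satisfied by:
  {y: True, p: True, m: False, o: False}
  {y: True, m: False, o: False, p: False}
  {y: True, p: True, o: True, m: False}
  {y: True, o: True, m: False, p: False}
  {y: True, p: True, o: True, m: True}
  {y: True, o: True, m: True, p: False}
  {p: True, m: False, o: False, y: False}


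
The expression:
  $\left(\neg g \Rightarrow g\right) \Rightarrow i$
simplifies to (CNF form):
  $i \vee \neg g$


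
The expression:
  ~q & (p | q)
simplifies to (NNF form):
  p & ~q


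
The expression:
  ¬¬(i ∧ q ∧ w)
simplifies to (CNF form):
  i ∧ q ∧ w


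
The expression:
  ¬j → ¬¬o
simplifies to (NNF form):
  j ∨ o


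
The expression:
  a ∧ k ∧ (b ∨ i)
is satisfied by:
  {i: True, b: True, a: True, k: True}
  {i: True, a: True, k: True, b: False}
  {b: True, a: True, k: True, i: False}


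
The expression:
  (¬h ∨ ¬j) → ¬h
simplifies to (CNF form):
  j ∨ ¬h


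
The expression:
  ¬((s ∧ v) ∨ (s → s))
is never true.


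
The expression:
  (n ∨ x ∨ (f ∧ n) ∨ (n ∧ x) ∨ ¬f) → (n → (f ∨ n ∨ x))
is always true.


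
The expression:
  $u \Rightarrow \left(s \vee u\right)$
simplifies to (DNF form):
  $\text{True}$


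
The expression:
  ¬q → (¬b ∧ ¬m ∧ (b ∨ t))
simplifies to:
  q ∨ (t ∧ ¬b ∧ ¬m)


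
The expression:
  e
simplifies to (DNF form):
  e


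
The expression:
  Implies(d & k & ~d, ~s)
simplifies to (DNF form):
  True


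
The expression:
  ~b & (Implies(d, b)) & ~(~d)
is never true.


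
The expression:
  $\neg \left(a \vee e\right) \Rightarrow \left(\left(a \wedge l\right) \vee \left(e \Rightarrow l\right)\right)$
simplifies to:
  $\text{True}$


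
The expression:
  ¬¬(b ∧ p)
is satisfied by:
  {p: True, b: True}


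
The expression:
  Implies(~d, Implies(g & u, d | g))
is always true.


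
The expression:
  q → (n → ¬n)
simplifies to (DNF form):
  ¬n ∨ ¬q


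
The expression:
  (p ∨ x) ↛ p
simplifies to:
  x ∧ ¬p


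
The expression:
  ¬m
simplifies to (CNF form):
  ¬m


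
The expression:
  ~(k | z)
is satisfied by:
  {z: False, k: False}


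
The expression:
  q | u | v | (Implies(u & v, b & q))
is always true.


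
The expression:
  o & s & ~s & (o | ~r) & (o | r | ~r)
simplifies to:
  False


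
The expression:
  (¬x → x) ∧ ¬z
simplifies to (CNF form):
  x ∧ ¬z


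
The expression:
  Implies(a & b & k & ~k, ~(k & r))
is always true.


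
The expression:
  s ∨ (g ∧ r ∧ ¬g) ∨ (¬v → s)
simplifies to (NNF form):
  s ∨ v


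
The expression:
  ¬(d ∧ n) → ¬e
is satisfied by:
  {d: True, n: True, e: False}
  {d: True, n: False, e: False}
  {n: True, d: False, e: False}
  {d: False, n: False, e: False}
  {d: True, e: True, n: True}


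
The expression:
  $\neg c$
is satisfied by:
  {c: False}


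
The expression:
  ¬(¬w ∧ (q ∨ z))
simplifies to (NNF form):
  w ∨ (¬q ∧ ¬z)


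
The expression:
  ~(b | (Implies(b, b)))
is never true.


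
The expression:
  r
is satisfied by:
  {r: True}


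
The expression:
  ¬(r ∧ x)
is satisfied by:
  {x: False, r: False}
  {r: True, x: False}
  {x: True, r: False}


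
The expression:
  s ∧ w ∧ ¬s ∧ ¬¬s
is never true.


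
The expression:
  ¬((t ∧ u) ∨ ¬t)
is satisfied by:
  {t: True, u: False}


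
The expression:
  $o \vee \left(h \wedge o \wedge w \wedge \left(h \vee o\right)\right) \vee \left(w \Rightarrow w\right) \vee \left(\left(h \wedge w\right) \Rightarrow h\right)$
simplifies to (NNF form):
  $\text{True}$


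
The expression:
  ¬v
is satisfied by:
  {v: False}


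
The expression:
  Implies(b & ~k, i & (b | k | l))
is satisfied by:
  {i: True, k: True, b: False}
  {i: True, k: False, b: False}
  {k: True, i: False, b: False}
  {i: False, k: False, b: False}
  {i: True, b: True, k: True}
  {i: True, b: True, k: False}
  {b: True, k: True, i: False}


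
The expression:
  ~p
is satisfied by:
  {p: False}


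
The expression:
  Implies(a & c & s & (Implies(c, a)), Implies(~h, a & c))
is always true.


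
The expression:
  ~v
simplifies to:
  ~v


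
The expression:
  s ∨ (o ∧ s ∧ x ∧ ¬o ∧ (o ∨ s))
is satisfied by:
  {s: True}


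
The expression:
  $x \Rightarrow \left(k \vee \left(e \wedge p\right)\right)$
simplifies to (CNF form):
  $\left(e \vee k \vee \neg x\right) \wedge \left(k \vee p \vee \neg x\right)$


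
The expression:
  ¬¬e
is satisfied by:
  {e: True}


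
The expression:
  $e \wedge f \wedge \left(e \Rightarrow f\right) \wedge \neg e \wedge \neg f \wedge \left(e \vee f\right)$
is never true.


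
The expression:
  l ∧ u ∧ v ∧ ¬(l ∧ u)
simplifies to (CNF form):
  False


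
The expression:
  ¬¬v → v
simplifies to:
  True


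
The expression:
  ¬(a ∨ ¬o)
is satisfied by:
  {o: True, a: False}


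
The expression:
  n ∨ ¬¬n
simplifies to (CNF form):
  n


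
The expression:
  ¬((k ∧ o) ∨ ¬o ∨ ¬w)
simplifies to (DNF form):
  o ∧ w ∧ ¬k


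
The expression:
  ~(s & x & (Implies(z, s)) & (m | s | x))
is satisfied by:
  {s: False, x: False}
  {x: True, s: False}
  {s: True, x: False}


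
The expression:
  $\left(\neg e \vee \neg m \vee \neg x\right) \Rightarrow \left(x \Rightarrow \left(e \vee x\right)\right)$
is always true.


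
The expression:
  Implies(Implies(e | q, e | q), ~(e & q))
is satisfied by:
  {e: False, q: False}
  {q: True, e: False}
  {e: True, q: False}


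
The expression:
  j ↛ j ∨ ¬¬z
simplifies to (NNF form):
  z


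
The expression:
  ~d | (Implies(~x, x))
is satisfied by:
  {x: True, d: False}
  {d: False, x: False}
  {d: True, x: True}


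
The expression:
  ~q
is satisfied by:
  {q: False}


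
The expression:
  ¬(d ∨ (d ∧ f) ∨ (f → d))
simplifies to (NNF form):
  f ∧ ¬d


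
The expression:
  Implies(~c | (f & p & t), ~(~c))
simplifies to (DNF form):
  c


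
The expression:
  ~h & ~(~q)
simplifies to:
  q & ~h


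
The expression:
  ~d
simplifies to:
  ~d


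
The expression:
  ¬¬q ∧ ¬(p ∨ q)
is never true.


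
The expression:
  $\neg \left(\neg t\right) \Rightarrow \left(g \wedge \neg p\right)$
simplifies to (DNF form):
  $\left(g \wedge \neg p\right) \vee \neg t$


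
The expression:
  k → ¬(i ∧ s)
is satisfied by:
  {s: False, k: False, i: False}
  {i: True, s: False, k: False}
  {k: True, s: False, i: False}
  {i: True, k: True, s: False}
  {s: True, i: False, k: False}
  {i: True, s: True, k: False}
  {k: True, s: True, i: False}


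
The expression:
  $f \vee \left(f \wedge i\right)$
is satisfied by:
  {f: True}


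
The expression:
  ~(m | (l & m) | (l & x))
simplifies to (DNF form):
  (~l & ~m) | (~m & ~x)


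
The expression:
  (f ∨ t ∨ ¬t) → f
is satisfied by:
  {f: True}


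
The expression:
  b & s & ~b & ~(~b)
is never true.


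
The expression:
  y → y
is always true.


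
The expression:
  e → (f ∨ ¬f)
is always true.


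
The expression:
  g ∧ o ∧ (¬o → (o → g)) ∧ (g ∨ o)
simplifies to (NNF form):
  g ∧ o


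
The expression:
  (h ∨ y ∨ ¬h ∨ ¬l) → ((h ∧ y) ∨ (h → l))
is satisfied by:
  {y: True, l: True, h: False}
  {y: True, h: False, l: False}
  {l: True, h: False, y: False}
  {l: False, h: False, y: False}
  {y: True, l: True, h: True}
  {y: True, h: True, l: False}
  {l: True, h: True, y: False}


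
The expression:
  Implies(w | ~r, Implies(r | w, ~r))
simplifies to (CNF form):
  ~r | ~w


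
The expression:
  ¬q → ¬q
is always true.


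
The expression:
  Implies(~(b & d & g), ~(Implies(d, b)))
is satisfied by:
  {d: True, g: True, b: False}
  {d: True, g: False, b: False}
  {d: True, b: True, g: True}


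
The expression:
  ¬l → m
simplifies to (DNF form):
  l ∨ m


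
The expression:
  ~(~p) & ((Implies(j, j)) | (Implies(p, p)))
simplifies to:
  p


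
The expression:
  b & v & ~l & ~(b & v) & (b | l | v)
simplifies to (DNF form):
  False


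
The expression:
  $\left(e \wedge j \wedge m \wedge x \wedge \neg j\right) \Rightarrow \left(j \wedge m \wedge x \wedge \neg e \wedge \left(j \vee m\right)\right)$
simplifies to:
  $\text{True}$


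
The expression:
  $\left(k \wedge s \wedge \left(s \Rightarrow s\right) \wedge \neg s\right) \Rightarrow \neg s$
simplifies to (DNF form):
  $\text{True}$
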